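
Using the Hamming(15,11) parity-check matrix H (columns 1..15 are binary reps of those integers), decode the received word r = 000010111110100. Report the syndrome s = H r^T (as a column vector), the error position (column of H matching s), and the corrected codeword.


s = (1, 1, 1, 1)^T, error position = 15, corrected codeword c = 000010111110101

Compute s = H r^T mod 2 one row at a time:
  s_1 = 1 + 1 + 1 + 1 + 0 + 1 + 0 + 0 = 5 ≡ 1 (mod 2).
  s_2 = 0 + 1 + 0 + 1 + 0 + 1 + 0 + 0 = 3 ≡ 1 (mod 2).
  s_3 = 0 + 0 + 0 + 1 + 1 + 1 + 0 + 0 = 3 ≡ 1 (mod 2).
  s_4 = 0 + 0 + 1 + 1 + 1 + 1 + 1 + 0 = 5 ≡ 1 (mod 2).
s = (1, 1, 1, 1)^T — this equals column 15 of H (binary 1111), so error is at position 15.
Correct: flip bit 15 of r = 000010111110100 to get c = 000010111110101.


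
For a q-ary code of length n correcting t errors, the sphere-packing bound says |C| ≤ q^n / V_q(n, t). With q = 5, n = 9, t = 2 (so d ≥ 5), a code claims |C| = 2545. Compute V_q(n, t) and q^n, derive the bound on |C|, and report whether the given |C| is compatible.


V_q(n, t) = 613, q^n = 1953125, Hamming bound = 3186, |C| = 2545 ≤ bound (satisfied).

Step 1: Compute V_q(n, t) = Σ_{j=0}^2 C(n, j) (q−1)^j.
  j = 0: C(9,0)·(4)^0 = 1·1 = 1.
  j = 1: C(9,1)·(4)^1 = 9·4 = 36.
  j = 2: C(9,2)·(4)^2 = 36·16 = 576.
  V_q(n, t) = 1 + 36 + 576 = 613.
Step 2: q^n = 5^9 = 1953125.
Step 3: Hamming bound ⌊q^n / V_q(n,t)⌋ = ⌊1953125/613⌋ = 3186.
Step 4: Compare |C| = 2545 to 3186: satisfied.
The claimed |C| lies below the Hamming bound.


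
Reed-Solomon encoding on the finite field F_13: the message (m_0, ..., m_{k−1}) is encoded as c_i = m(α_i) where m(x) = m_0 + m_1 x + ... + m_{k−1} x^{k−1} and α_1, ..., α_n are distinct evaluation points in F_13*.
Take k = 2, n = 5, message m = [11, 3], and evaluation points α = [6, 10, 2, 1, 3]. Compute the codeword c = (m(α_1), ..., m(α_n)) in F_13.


c = [3, 2, 4, 1, 7]

Message polynomial: m(x) = 11 + 3·x (mod 13).
For each evaluation point α_i, compute m(α_i) mod 13:
  α_1 = 6: Horner steps 3 → 3, so m(6) = 3.
  α_2 = 10: Horner steps 3 → 2, so m(10) = 2.
  α_3 = 2: Horner steps 3 → 4, so m(2) = 4.
  α_4 = 1: Horner steps 3 → 1, so m(1) = 1.
  α_5 = 3: Horner steps 3 → 7, so m(3) = 7.
Codeword c = [3, 2, 4, 1, 7] ∈ F_13^5.


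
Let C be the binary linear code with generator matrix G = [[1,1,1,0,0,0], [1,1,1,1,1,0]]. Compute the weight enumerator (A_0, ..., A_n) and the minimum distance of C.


Weight distribution: A_0 = 1, A_2 = 1, A_3 = 1, A_5 = 1. Minimum distance d = 2.

Enumerate all 2^2 = 4 messages m ∈ F_2^2.
For each, compute codeword c = mG in F_2^6, then tally its weight.
  m = 00 → c = 000000, weight = 0.
  m = 10 → c = 111000, weight = 3.
  m = 01 → c = 111110, weight = 5.
  m = 11 → c = 000110, weight = 2.
Tally weights:
  weight 0: 1 codewords.
  weight 2: 1 codewords.
  weight 3: 1 codewords.
  weight 5: 1 codewords.
Minimum distance d = smallest w > 0 with A_w > 0 = 2.
Sanity: Σ A_w = 4 = 2^2 = 4 ✓.


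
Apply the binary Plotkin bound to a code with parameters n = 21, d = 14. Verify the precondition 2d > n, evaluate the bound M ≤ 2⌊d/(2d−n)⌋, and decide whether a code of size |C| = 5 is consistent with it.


Plotkin bound M ≤ 4; given |C| = 5 > bound (violated).

Check applicability: 2d = 28, n = 21.
2d − n = 7 > 0, so Plotkin applies.
Compute d/(2d−n) = 14/7 ≈ 2.0000.
⌊d/(2d−n)⌋ = 2.
Plotkin bound: M ≤ 2·2 = 4.
Given |C| = 5, check: VIOLATED.
This |C| is above the Plotkin bound, so no binary code with n = 21, d = 14 and 5 codewords exists.


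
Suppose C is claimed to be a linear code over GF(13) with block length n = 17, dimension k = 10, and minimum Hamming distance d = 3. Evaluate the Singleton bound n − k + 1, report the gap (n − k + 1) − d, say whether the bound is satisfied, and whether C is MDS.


Singleton RHS = n − k + 1 = 8, slack = 5, bound satisfied, not MDS.

Singleton bound: d ≤ n − k + 1.
Here n = 17, k = 10, so n − k + 1 = 8.
Given d = 3, check d ≤ 8: YES.
Slack = (n − k + 1) − d = 5.
The code is NOT MDS (slack = 5 > 0).
Description: the claimed parameters are [17, 10, 3]_13; such a code would be non-MDS.


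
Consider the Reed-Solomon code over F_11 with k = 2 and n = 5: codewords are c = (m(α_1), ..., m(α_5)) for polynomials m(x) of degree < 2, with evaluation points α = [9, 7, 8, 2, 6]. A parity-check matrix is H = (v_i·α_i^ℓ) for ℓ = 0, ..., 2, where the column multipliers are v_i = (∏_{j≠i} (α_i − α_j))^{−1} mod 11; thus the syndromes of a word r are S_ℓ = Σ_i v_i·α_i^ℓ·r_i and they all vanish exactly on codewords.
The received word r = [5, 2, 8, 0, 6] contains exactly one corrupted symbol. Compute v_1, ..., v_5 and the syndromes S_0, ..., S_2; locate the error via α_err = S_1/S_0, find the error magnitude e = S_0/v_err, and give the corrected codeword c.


S = (1, 8, 9), error at position 3, error magnitude e = 10, c = [5, 2, 9, 0, 6].

Step 1: column multipliers v_i = (∏_{j≠i}(α_i − α_j))^{−1} mod 11.
  i = 1 (α = 9): (9−7)(9−8)(9−2)(9−6) = 2·1·7·3 = 42 ≡ 9, so v_1 = 9^{−1} = 5 (mod 11).
  i = 2 (α = 7): (7−9)(7−8)(7−2)(7−6) = (−2)·(−1)·5·1 = 10 ≡ 10, so v_2 = 10^{−1} = 10 (mod 11).
  i = 3 (α = 8): (8−9)(8−7)(8−2)(8−6) = (−1)·1·6·2 = −12 ≡ 10, so v_3 = 10^{−1} = 10 (mod 11).
  i = 4 (α = 2): (2−9)(2−7)(2−8)(2−6) = (−7)·(−5)·(−6)·(−4) = 840 ≡ 4, so v_4 = 4^{−1} = 3 (mod 11).
  i = 5 (α = 6): (6−9)(6−7)(6−8)(6−2) = (−3)·(−1)·(−2)·4 = −24 ≡ 9, so v_5 = 9^{−1} = 5 (mod 11).
  v = [5, 10, 10, 3, 5].
Step 2: syndromes of r = [5, 2, 8, 0, 6] (all sums mod 11).
  S_0 = Σ v_i r_i = 5·5 + 10·2 + 10·8 + 3·0 + 5·6 = 155 ≡ 1.
  S_1 = Σ v_i α_i r_i = 5·9·5 + 10·7·2 + 10·8·8 + 3·2·0 + 5·6·6 = 1185 ≡ 8.
  α_i^2 mod 11 = [4, 5, 9, 4, 3].
  S_2 = Σ v_i α_i^2 r_i = 5·4·5 + 10·5·2 + 10·9·8 + 3·4·0 + 5·3·6 = 1010 ≡ 9.
  S = (1, 8, 9) ≠ 0, so r is not a codeword (an error is present).
Step 3: locate the error. For a single error e at position i, S_ℓ = v_i·e·α_i^ℓ, so α_err = S_1/S_0.
  S_0^{−1} = 1^{−1} = 1 (mod 11), so α_err = 8·1 = 8 ≡ 8 = α_3. Error position i = 3.
  Consistency check: S_2/S_1 = 9·7 = 63 ≡ 8 = α_err ✓ (single-error assumption holds).
Step 4: error magnitude e = S_0/v_3 = S_0·∏_{j≠3}(α_3 − α_j) = 1·10 = 10 ≡ 10 (mod 11).
Step 5: correct position 3: c_3 = r_3 − e = 8 − 10 ≡ 9 (mod 11). Hence c = [5, 2, 9, 0, 6].
  Check: interpolating c through the α_i gives m(x) = 8 + 7·x (degree < 2) with m(α_i) = c_i for every i, so c is indeed a codeword.


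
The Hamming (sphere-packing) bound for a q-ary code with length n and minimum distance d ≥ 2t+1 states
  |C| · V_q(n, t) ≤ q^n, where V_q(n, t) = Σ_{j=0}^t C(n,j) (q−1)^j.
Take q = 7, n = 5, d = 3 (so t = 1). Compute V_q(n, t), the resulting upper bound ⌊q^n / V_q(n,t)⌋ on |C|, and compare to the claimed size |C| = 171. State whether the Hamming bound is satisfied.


V_q(n, t) = 31, q^n = 16807, Hamming bound = 542, |C| = 171 ≤ bound (satisfied).

Step 1: Compute V_q(n, t) = Σ_{j=0}^1 C(n, j) (q−1)^j.
  j = 0: C(5,0)·(6)^0 = 1·1 = 1.
  j = 1: C(5,1)·(6)^1 = 5·6 = 30.
  V_q(n, t) = 1 + 30 = 31.
Step 2: q^n = 7^5 = 16807.
Step 3: Hamming bound ⌊q^n / V_q(n,t)⌋ = ⌊16807/31⌋ = 542.
Step 4: Compare |C| = 171 to 542: satisfied.
The claimed |C| lies below the Hamming bound.


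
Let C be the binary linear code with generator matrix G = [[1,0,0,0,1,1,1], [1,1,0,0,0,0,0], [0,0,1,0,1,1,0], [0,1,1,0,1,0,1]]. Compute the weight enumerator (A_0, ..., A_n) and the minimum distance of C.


Weight distribution: A_0 = 1, A_1 = 1, A_2 = 2, A_3 = 6, A_4 = 5, A_5 = 1. Minimum distance d = 1.

Enumerate all 2^4 = 16 messages m ∈ F_2^4.
For each, compute codeword c = mG in F_2^7, then tally its weight.
  m = 0000 → c = 0000000, weight = 0.
  m = 1000 → c = 1000111, weight = 4.
  m = 0100 → c = 1100000, weight = 2.
  m = 1100 → c = 0100111, weight = 4.
  m = 0010 → c = 0010110, weight = 3.
  m = 1010 → c = 1010001, weight = 3.
  m = 0110 → c = 1110110, weight = 5.
  m = 1110 → c = 0110001, weight = 3.
  m = 0001 → c = 0110101, weight = 4.
  m = 1001 → c = 1110010, weight = 4.
  m = 0101 → c = 1010101, weight = 4.
  m = 1101 → c = 0010010, weight = 2.
  m = 0011 → c = 0100011, weight = 3.
  m = 1011 → c = 1100100, weight = 3.
  m = 0111 → c = 1000011, weight = 3.
  m = 1111 → c = 0000100, weight = 1.
Tally weights:
  weight 0: 1 codewords.
  weight 1: 1 codewords.
  weight 2: 2 codewords.
  weight 3: 6 codewords.
  weight 4: 5 codewords.
  weight 5: 1 codewords.
Minimum distance d = smallest w > 0 with A_w > 0 = 1.
Sanity: Σ A_w = 16 = 2^4 = 16 ✓.


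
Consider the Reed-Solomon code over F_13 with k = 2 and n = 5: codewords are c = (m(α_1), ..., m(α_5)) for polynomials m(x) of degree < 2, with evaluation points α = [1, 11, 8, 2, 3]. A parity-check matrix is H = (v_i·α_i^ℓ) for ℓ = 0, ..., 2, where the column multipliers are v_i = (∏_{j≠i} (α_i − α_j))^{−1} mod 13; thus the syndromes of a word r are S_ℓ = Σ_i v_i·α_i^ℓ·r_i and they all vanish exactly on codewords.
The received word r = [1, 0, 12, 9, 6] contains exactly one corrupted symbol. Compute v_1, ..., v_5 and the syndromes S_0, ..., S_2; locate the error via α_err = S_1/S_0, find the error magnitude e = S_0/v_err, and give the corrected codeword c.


S = (7, 1, 2), error at position 4, error magnitude e = 12, c = [1, 0, 12, 10, 6].

Step 1: column multipliers v_i = (∏_{j≠i}(α_i − α_j))^{−1} mod 13.
  i = 1 (α = 1): (1−11)(1−8)(1−2)(1−3) = (−10)·(−7)·(−1)·(−2) = 140 ≡ 10, so v_1 = 10^{−1} = 4 (mod 13).
  i = 2 (α = 11): (11−1)(11−8)(11−2)(11−3) = 10·3·9·8 = 2160 ≡ 2, so v_2 = 2^{−1} = 7 (mod 13).
  i = 3 (α = 8): (8−1)(8−11)(8−2)(8−3) = 7·(−3)·6·5 = −630 ≡ 7, so v_3 = 7^{−1} = 2 (mod 13).
  i = 4 (α = 2): (2−1)(2−11)(2−8)(2−3) = 1·(−9)·(−6)·(−1) = −54 ≡ 11, so v_4 = 11^{−1} = 6 (mod 13).
  i = 5 (α = 3): (3−1)(3−11)(3−8)(3−2) = 2·(−8)·(−5)·1 = 80 ≡ 2, so v_5 = 2^{−1} = 7 (mod 13).
  v = [4, 7, 2, 6, 7].
Step 2: syndromes of r = [1, 0, 12, 9, 6] (all sums mod 13).
  S_0 = Σ v_i r_i = 4·1 + 7·0 + 2·12 + 6·9 + 7·6 = 124 ≡ 7.
  S_1 = Σ v_i α_i r_i = 4·1·1 + 7·11·0 + 2·8·12 + 6·2·9 + 7·3·6 = 430 ≡ 1.
  α_i^2 mod 13 = [1, 4, 12, 4, 9].
  S_2 = Σ v_i α_i^2 r_i = 4·1·1 + 7·4·0 + 2·12·12 + 6·4·9 + 7·9·6 = 886 ≡ 2.
  S = (7, 1, 2) ≠ 0, so r is not a codeword (an error is present).
Step 3: locate the error. For a single error e at position i, S_ℓ = v_i·e·α_i^ℓ, so α_err = S_1/S_0.
  S_0^{−1} = 7^{−1} = 2 (mod 13), so α_err = 1·2 = 2 ≡ 2 = α_4. Error position i = 4.
  Consistency check: S_2/S_1 = 2·1 = 2 ≡ 2 = α_err ✓ (single-error assumption holds).
Step 4: error magnitude e = S_0/v_4 = S_0·∏_{j≠4}(α_4 − α_j) = 7·11 = 77 ≡ 12 (mod 13).
Step 5: correct position 4: c_4 = r_4 − e = 9 − 12 ≡ 10 (mod 13). Hence c = [1, 0, 12, 10, 6].
  Check: interpolating c through the α_i gives m(x) = 5 + 9·x (degree < 2) with m(α_i) = c_i for every i, so c is indeed a codeword.


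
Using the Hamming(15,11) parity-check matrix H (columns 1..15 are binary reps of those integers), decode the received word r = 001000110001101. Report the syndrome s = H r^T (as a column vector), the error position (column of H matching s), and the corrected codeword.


s = (0, 0, 1, 0)^T, error position = 2, corrected codeword c = 011000110001101

Compute s = H r^T mod 2 one row at a time:
  s_1 = 1 + 0 + 0 + 0 + 1 + 1 + 0 + 1 = 4 ≡ 0 (mod 2).
  s_2 = 0 + 0 + 0 + 1 + 1 + 1 + 0 + 1 = 4 ≡ 0 (mod 2).
  s_3 = 0 + 1 + 0 + 1 + 0 + 0 + 0 + 1 = 3 ≡ 1 (mod 2).
  s_4 = 0 + 1 + 0 + 1 + 0 + 0 + 1 + 1 = 4 ≡ 0 (mod 2).
s = (0, 0, 1, 0)^T — this equals column 2 of H (binary 0010), so error is at position 2.
Correct: flip bit 2 of r = 001000110001101 to get c = 011000110001101.


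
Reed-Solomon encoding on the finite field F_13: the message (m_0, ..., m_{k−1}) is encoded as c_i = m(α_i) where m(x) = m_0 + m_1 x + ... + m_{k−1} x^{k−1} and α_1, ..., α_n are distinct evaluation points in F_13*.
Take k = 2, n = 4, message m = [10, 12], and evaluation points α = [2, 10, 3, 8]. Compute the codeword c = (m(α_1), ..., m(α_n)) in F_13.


c = [8, 0, 7, 2]

Message polynomial: m(x) = 10 + 12·x (mod 13).
For each evaluation point α_i, compute m(α_i) mod 13:
  α_1 = 2: Horner steps 12 → 8, so m(2) = 8.
  α_2 = 10: Horner steps 12 → 0, so m(10) = 0.
  α_3 = 3: Horner steps 12 → 7, so m(3) = 7.
  α_4 = 8: Horner steps 12 → 2, so m(8) = 2.
Codeword c = [8, 0, 7, 2] ∈ F_13^4.


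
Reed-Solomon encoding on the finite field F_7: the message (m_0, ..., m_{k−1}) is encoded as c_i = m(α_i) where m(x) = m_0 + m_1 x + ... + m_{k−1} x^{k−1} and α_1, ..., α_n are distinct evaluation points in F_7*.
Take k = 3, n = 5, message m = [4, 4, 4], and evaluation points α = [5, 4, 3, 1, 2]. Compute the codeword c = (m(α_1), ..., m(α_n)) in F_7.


c = [5, 0, 3, 5, 0]

Message polynomial: m(x) = 4 + 4·x + 4·x^2 (mod 7).
For each evaluation point α_i, compute m(α_i) mod 7:
  α_1 = 5: Horner steps 4 → 3 → 5, so m(5) = 5.
  α_2 = 4: Horner steps 4 → 6 → 0, so m(4) = 0.
  α_3 = 3: Horner steps 4 → 2 → 3, so m(3) = 3.
  α_4 = 1: Horner steps 4 → 1 → 5, so m(1) = 5.
  α_5 = 2: Horner steps 4 → 5 → 0, so m(2) = 0.
Codeword c = [5, 0, 3, 5, 0] ∈ F_7^5.


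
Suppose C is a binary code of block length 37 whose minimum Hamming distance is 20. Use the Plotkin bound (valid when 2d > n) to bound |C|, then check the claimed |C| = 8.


Plotkin bound M ≤ 12; given |C| = 8 ≤ bound (satisfied).

Check applicability: 2d = 40, n = 37.
2d − n = 3 > 0, so Plotkin applies.
Compute d/(2d−n) = 20/3 ≈ 6.6667.
⌊d/(2d−n)⌋ = 6.
Plotkin bound: M ≤ 2·6 = 12.
Given |C| = 8, check: satisfied.
This |C| is below the Plotkin bound.


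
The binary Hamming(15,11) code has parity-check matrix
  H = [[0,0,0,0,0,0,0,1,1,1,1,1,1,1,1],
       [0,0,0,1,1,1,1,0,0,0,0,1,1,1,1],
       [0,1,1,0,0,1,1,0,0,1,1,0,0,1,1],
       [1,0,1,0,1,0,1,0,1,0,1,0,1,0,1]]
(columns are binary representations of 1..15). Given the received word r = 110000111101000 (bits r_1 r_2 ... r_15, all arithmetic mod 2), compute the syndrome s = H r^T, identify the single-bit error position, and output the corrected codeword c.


s = (0, 0, 1, 1)^T, error position = 3, corrected codeword c = 111000111101000

Compute s = H r^T mod 2 one row at a time:
  s_1 = 1 + 1 + 1 + 0 + 1 + 0 + 0 + 0 = 4 ≡ 0 (mod 2).
  s_2 = 0 + 0 + 0 + 1 + 1 + 0 + 0 + 0 = 2 ≡ 0 (mod 2).
  s_3 = 1 + 0 + 0 + 1 + 1 + 0 + 0 + 0 = 3 ≡ 1 (mod 2).
  s_4 = 1 + 0 + 0 + 1 + 1 + 0 + 0 + 0 = 3 ≡ 1 (mod 2).
s = (0, 0, 1, 1)^T — this equals column 3 of H (binary 0011), so error is at position 3.
Correct: flip bit 3 of r = 110000111101000 to get c = 111000111101000.


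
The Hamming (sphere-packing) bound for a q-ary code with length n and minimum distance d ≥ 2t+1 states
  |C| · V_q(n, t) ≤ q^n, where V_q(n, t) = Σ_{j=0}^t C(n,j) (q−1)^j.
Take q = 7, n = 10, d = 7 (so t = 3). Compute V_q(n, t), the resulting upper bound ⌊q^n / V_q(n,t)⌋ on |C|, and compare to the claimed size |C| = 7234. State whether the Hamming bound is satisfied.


V_q(n, t) = 27601, q^n = 282475249, Hamming bound = 10234, |C| = 7234 ≤ bound (satisfied).

Step 1: Compute V_q(n, t) = Σ_{j=0}^3 C(n, j) (q−1)^j.
  j = 0: C(10,0)·(6)^0 = 1·1 = 1.
  j = 1: C(10,1)·(6)^1 = 10·6 = 60.
  j = 2: C(10,2)·(6)^2 = 45·36 = 1620.
  j = 3: C(10,3)·(6)^3 = 120·216 = 25920.
  V_q(n, t) = 1 + 60 + 1620 + 25920 = 27601.
Step 2: q^n = 7^10 = 282475249.
Step 3: Hamming bound ⌊q^n / V_q(n,t)⌋ = ⌊282475249/27601⌋ = 10234.
Step 4: Compare |C| = 7234 to 10234: satisfied.
The claimed |C| lies below the Hamming bound.


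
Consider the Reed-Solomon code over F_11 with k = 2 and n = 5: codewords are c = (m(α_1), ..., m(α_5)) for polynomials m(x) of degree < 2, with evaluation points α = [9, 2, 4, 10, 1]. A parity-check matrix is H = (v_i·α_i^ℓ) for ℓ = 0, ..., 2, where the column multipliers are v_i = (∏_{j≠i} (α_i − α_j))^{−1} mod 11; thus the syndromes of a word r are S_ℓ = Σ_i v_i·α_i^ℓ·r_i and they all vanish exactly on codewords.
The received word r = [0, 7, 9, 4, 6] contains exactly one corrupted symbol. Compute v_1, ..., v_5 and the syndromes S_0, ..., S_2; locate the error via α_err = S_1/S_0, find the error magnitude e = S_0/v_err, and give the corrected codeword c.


S = (5, 1, 9), error at position 1, error magnitude e = 8, c = [3, 7, 9, 4, 6].

Step 1: column multipliers v_i = (∏_{j≠i}(α_i − α_j))^{−1} mod 11.
  i = 1 (α = 9): (9−2)(9−4)(9−10)(9−1) = 7·5·(−1)·8 = −280 ≡ 6, so v_1 = 6^{−1} = 2 (mod 11).
  i = 2 (α = 2): (2−9)(2−4)(2−10)(2−1) = (−7)·(−2)·(−8)·1 = −112 ≡ 9, so v_2 = 9^{−1} = 5 (mod 11).
  i = 3 (α = 4): (4−9)(4−2)(4−10)(4−1) = (−5)·2·(−6)·3 = 180 ≡ 4, so v_3 = 4^{−1} = 3 (mod 11).
  i = 4 (α = 10): (10−9)(10−2)(10−4)(10−1) = 1·8·6·9 = 432 ≡ 3, so v_4 = 3^{−1} = 4 (mod 11).
  i = 5 (α = 1): (1−9)(1−2)(1−4)(1−10) = (−8)·(−1)·(−3)·(−9) = 216 ≡ 7, so v_5 = 7^{−1} = 8 (mod 11).
  v = [2, 5, 3, 4, 8].
Step 2: syndromes of r = [0, 7, 9, 4, 6] (all sums mod 11).
  S_0 = Σ v_i r_i = 2·0 + 5·7 + 3·9 + 4·4 + 8·6 = 126 ≡ 5.
  S_1 = Σ v_i α_i r_i = 2·9·0 + 5·2·7 + 3·4·9 + 4·10·4 + 8·1·6 = 386 ≡ 1.
  α_i^2 mod 11 = [4, 4, 5, 1, 1].
  S_2 = Σ v_i α_i^2 r_i = 2·4·0 + 5·4·7 + 3·5·9 + 4·1·4 + 8·1·6 = 339 ≡ 9.
  S = (5, 1, 9) ≠ 0, so r is not a codeword (an error is present).
Step 3: locate the error. For a single error e at position i, S_ℓ = v_i·e·α_i^ℓ, so α_err = S_1/S_0.
  S_0^{−1} = 5^{−1} = 9 (mod 11), so α_err = 1·9 = 9 ≡ 9 = α_1. Error position i = 1.
  Consistency check: S_2/S_1 = 9·1 = 9 ≡ 9 = α_err ✓ (single-error assumption holds).
Step 4: error magnitude e = S_0/v_1 = S_0·∏_{j≠1}(α_1 − α_j) = 5·6 = 30 ≡ 8 (mod 11).
Step 5: correct position 1: c_1 = r_1 − e = 0 − 8 ≡ 3 (mod 11). Hence c = [3, 7, 9, 4, 6].
  Check: interpolating c through the α_i gives m(x) = 5 + 1·x (degree < 2) with m(α_i) = c_i for every i, so c is indeed a codeword.


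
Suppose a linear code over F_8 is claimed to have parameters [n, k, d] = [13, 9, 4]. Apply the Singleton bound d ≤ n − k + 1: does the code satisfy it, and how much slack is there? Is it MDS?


Singleton RHS = n − k + 1 = 5, slack = 1, bound satisfied, not MDS.

Singleton bound: d ≤ n − k + 1.
Here n = 13, k = 9, so n − k + 1 = 5.
Given d = 4, check d ≤ 5: YES.
Slack = (n − k + 1) − d = 1.
The code is NOT MDS (slack = 1 > 0).
Description: the claimed parameters are [13, 9, 4]_8; such a code would be non-MDS.


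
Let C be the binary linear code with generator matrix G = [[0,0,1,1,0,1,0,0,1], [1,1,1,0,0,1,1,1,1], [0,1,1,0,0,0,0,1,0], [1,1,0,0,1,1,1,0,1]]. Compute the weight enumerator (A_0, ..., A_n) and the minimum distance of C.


Weight distribution: A_0 = 1, A_2 = 1, A_3 = 2, A_4 = 3, A_5 = 4, A_6 = 3, A_7 = 2. Minimum distance d = 2.

Enumerate all 2^4 = 16 messages m ∈ F_2^4.
For each, compute codeword c = mG in F_2^9, then tally its weight.
  m = 0000 → c = 000000000, weight = 0.
  m = 1000 → c = 001101001, weight = 4.
  m = 0100 → c = 111001111, weight = 7.
  m = 1100 → c = 110100110, weight = 5.
  m = 0010 → c = 011000010, weight = 3.
  m = 1010 → c = 010101011, weight = 5.
  m = 0110 → c = 100001101, weight = 4.
  m = 1110 → c = 101100100, weight = 4.
  m = 0001 → c = 110011101, weight = 6.
  m = 1001 → c = 111110100, weight = 6.
  m = 0101 → c = 001010010, weight = 3.
  m = 1101 → c = 000111011, weight = 5.
  m = 0011 → c = 101011111, weight = 7.
  m = 1011 → c = 100110110, weight = 5.
  m = 0111 → c = 010010000, weight = 2.
  m = 1111 → c = 011111001, weight = 6.
Tally weights:
  weight 0: 1 codewords.
  weight 2: 1 codewords.
  weight 3: 2 codewords.
  weight 4: 3 codewords.
  weight 5: 4 codewords.
  weight 6: 3 codewords.
  weight 7: 2 codewords.
Minimum distance d = smallest w > 0 with A_w > 0 = 2.
Sanity: Σ A_w = 16 = 2^4 = 16 ✓.


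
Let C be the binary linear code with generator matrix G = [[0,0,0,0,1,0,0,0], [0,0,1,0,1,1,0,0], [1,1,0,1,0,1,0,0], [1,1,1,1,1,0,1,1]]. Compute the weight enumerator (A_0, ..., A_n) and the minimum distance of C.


Weight distribution: A_0 = 1, A_1 = 1, A_2 = 2, A_3 = 2, A_4 = 3, A_5 = 3, A_6 = 2, A_7 = 2. Minimum distance d = 1.

Enumerate all 2^4 = 16 messages m ∈ F_2^4.
For each, compute codeword c = mG in F_2^8, then tally its weight.
  m = 0000 → c = 00000000, weight = 0.
  m = 1000 → c = 00001000, weight = 1.
  m = 0100 → c = 00101100, weight = 3.
  m = 1100 → c = 00100100, weight = 2.
  m = 0010 → c = 11010100, weight = 4.
  m = 1010 → c = 11011100, weight = 5.
  m = 0110 → c = 11111000, weight = 5.
  m = 1110 → c = 11110000, weight = 4.
  m = 0001 → c = 11111011, weight = 7.
  m = 1001 → c = 11110011, weight = 6.
  m = 0101 → c = 11010111, weight = 6.
  m = 1101 → c = 11011111, weight = 7.
  m = 0011 → c = 00101111, weight = 5.
  m = 1011 → c = 00100111, weight = 4.
  m = 0111 → c = 00000011, weight = 2.
  m = 1111 → c = 00001011, weight = 3.
Tally weights:
  weight 0: 1 codewords.
  weight 1: 1 codewords.
  weight 2: 2 codewords.
  weight 3: 2 codewords.
  weight 4: 3 codewords.
  weight 5: 3 codewords.
  weight 6: 2 codewords.
  weight 7: 2 codewords.
Minimum distance d = smallest w > 0 with A_w > 0 = 1.
Sanity: Σ A_w = 16 = 2^4 = 16 ✓.


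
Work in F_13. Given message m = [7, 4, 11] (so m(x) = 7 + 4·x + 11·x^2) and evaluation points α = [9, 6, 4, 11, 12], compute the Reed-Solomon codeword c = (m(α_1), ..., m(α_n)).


c = [11, 11, 4, 4, 1]

Message polynomial: m(x) = 7 + 4·x + 11·x^2 (mod 13).
For each evaluation point α_i, compute m(α_i) mod 13:
  α_1 = 9: Horner steps 11 → 12 → 11, so m(9) = 11.
  α_2 = 6: Horner steps 11 → 5 → 11, so m(6) = 11.
  α_3 = 4: Horner steps 11 → 9 → 4, so m(4) = 4.
  α_4 = 11: Horner steps 11 → 8 → 4, so m(11) = 4.
  α_5 = 12: Horner steps 11 → 6 → 1, so m(12) = 1.
Codeword c = [11, 11, 4, 4, 1] ∈ F_13^5.


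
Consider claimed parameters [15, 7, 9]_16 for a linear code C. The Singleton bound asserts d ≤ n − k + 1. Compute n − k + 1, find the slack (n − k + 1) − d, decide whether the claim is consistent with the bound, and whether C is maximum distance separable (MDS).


Singleton RHS = n − k + 1 = 9, slack = 0, bound satisfied, MDS.

Singleton bound: d ≤ n − k + 1.
Here n = 15, k = 7, so n − k + 1 = 9.
Given d = 9, check d ≤ 9: YES.
Slack = (n − k + 1) − d = 0.
The code is MDS (slack = 0).
Description: the claimed parameters are [15, 7, 9]_16; such a code would be MDS (meets Singleton bound).


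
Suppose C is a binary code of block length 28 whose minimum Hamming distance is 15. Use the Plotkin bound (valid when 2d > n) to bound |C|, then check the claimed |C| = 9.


Plotkin bound M ≤ 14; given |C| = 9 ≤ bound (satisfied).

Check applicability: 2d = 30, n = 28.
2d − n = 2 > 0, so Plotkin applies.
Compute d/(2d−n) = 15/2 ≈ 7.5000.
⌊d/(2d−n)⌋ = 7.
Plotkin bound: M ≤ 2·7 = 14.
Given |C| = 9, check: satisfied.
This |C| is below the Plotkin bound.


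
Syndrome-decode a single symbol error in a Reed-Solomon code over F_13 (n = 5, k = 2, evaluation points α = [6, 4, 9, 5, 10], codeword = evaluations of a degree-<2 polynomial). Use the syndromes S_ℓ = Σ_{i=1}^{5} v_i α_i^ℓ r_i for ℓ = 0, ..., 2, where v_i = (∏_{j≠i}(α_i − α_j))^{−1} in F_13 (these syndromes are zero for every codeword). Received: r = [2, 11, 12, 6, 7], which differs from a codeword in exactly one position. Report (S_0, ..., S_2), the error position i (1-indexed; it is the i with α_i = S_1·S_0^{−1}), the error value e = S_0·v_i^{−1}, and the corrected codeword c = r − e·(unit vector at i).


S = (6, 10, 8), error at position 1, error magnitude e = 1, c = [1, 11, 12, 6, 7].

Step 1: column multipliers v_i = (∏_{j≠i}(α_i − α_j))^{−1} mod 13.
  i = 1 (α = 6): (6−4)(6−9)(6−5)(6−10) = 2·(−3)·1·(−4) = 24 ≡ 11, so v_1 = 11^{−1} = 6 (mod 13).
  i = 2 (α = 4): (4−6)(4−9)(4−5)(4−10) = (−2)·(−5)·(−1)·(−6) = 60 ≡ 8, so v_2 = 8^{−1} = 5 (mod 13).
  i = 3 (α = 9): (9−6)(9−4)(9−5)(9−10) = 3·5·4·(−1) = −60 ≡ 5, so v_3 = 5^{−1} = 8 (mod 13).
  i = 4 (α = 5): (5−6)(5−4)(5−9)(5−10) = (−1)·1·(−4)·(−5) = −20 ≡ 6, so v_4 = 6^{−1} = 11 (mod 13).
  i = 5 (α = 10): (10−6)(10−4)(10−9)(10−5) = 4·6·1·5 = 120 ≡ 3, so v_5 = 3^{−1} = 9 (mod 13).
  v = [6, 5, 8, 11, 9].
Step 2: syndromes of r = [2, 11, 12, 6, 7] (all sums mod 13).
  S_0 = Σ v_i r_i = 6·2 + 5·11 + 8·12 + 11·6 + 9·7 = 292 ≡ 6.
  S_1 = Σ v_i α_i r_i = 6·6·2 + 5·4·11 + 8·9·12 + 11·5·6 + 9·10·7 = 2116 ≡ 10.
  α_i^2 mod 13 = [10, 3, 3, 12, 9].
  S_2 = Σ v_i α_i^2 r_i = 6·10·2 + 5·3·11 + 8·3·12 + 11·12·6 + 9·9·7 = 1932 ≡ 8.
  S = (6, 10, 8) ≠ 0, so r is not a codeword (an error is present).
Step 3: locate the error. For a single error e at position i, S_ℓ = v_i·e·α_i^ℓ, so α_err = S_1/S_0.
  S_0^{−1} = 6^{−1} = 11 (mod 13), so α_err = 10·11 = 110 ≡ 6 = α_1. Error position i = 1.
  Consistency check: S_2/S_1 = 8·4 = 32 ≡ 6 = α_err ✓ (single-error assumption holds).
Step 4: error magnitude e = S_0/v_1 = S_0·∏_{j≠1}(α_1 − α_j) = 6·11 = 66 ≡ 1 (mod 13).
Step 5: correct position 1: c_1 = r_1 − e = 2 − 1 ≡ 1 (mod 13). Hence c = [1, 11, 12, 6, 7].
  Check: interpolating c through the α_i gives m(x) = 5 + 8·x (degree < 2) with m(α_i) = c_i for every i, so c is indeed a codeword.


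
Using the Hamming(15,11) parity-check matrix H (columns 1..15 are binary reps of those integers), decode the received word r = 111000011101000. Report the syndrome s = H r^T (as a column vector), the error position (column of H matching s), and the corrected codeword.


s = (0, 1, 1, 1)^T, error position = 7, corrected codeword c = 111000111101000

Compute s = H r^T mod 2 one row at a time:
  s_1 = 1 + 1 + 1 + 0 + 1 + 0 + 0 + 0 = 4 ≡ 0 (mod 2).
  s_2 = 0 + 0 + 0 + 0 + 1 + 0 + 0 + 0 = 1 ≡ 1 (mod 2).
  s_3 = 1 + 1 + 0 + 0 + 1 + 0 + 0 + 0 = 3 ≡ 1 (mod 2).
  s_4 = 1 + 1 + 0 + 0 + 1 + 0 + 0 + 0 = 3 ≡ 1 (mod 2).
s = (0, 1, 1, 1)^T — this equals column 7 of H (binary 0111), so error is at position 7.
Correct: flip bit 7 of r = 111000011101000 to get c = 111000111101000.


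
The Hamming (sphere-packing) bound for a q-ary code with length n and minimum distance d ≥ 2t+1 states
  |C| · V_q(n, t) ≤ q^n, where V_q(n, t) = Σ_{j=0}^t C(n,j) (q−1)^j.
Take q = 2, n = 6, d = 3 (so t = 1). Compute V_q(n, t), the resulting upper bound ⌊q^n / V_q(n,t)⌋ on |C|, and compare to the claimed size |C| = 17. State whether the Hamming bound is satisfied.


V_q(n, t) = 7, q^n = 64, Hamming bound = 9, |C| = 17 > bound (violated).

Step 1: Compute V_q(n, t) = Σ_{j=0}^1 C(n, j) (q−1)^j.
  j = 0: C(6,0)·(1)^0 = 1·1 = 1.
  j = 1: C(6,1)·(1)^1 = 6·1 = 6.
  V_q(n, t) = 1 + 6 = 7.
Step 2: q^n = 2^6 = 64.
Step 3: Hamming bound ⌊q^n / V_q(n,t)⌋ = ⌊64/7⌋ = 9.
Step 4: Compare |C| = 17 to 9: violated.
The claimed |C| lies above the Hamming bound, so no 2-ary code of length 6 with d ≥ 3 can have 17 codewords.


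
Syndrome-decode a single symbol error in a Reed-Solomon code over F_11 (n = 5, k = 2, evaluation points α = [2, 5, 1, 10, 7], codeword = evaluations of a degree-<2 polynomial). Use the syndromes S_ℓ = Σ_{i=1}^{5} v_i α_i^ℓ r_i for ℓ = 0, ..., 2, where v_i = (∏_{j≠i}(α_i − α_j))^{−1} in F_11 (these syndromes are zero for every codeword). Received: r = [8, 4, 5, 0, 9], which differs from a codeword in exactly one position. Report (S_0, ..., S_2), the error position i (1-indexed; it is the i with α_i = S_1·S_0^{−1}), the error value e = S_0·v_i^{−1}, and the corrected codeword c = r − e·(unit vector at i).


S = (6, 1, 2), error at position 1, error magnitude e = 6, c = [2, 4, 5, 0, 9].

Step 1: column multipliers v_i = (∏_{j≠i}(α_i − α_j))^{−1} mod 11.
  i = 1 (α = 2): (2−5)(2−1)(2−10)(2−7) = (−3)·1·(−8)·(−5) = −120 ≡ 1, so v_1 = 1^{−1} = 1 (mod 11).
  i = 2 (α = 5): (5−2)(5−1)(5−10)(5−7) = 3·4·(−5)·(−2) = 120 ≡ 10, so v_2 = 10^{−1} = 10 (mod 11).
  i = 3 (α = 1): (1−2)(1−5)(1−10)(1−7) = (−1)·(−4)·(−9)·(−6) = 216 ≡ 7, so v_3 = 7^{−1} = 8 (mod 11).
  i = 4 (α = 10): (10−2)(10−5)(10−1)(10−7) = 8·5·9·3 = 1080 ≡ 2, so v_4 = 2^{−1} = 6 (mod 11).
  i = 5 (α = 7): (7−2)(7−5)(7−1)(7−10) = 5·2·6·(−3) = −180 ≡ 7, so v_5 = 7^{−1} = 8 (mod 11).
  v = [1, 10, 8, 6, 8].
Step 2: syndromes of r = [8, 4, 5, 0, 9] (all sums mod 11).
  S_0 = Σ v_i r_i = 1·8 + 10·4 + 8·5 + 6·0 + 8·9 = 160 ≡ 6.
  S_1 = Σ v_i α_i r_i = 1·2·8 + 10·5·4 + 8·1·5 + 6·10·0 + 8·7·9 = 760 ≡ 1.
  α_i^2 mod 11 = [4, 3, 1, 1, 5].
  S_2 = Σ v_i α_i^2 r_i = 1·4·8 + 10·3·4 + 8·1·5 + 6·1·0 + 8·5·9 = 552 ≡ 2.
  S = (6, 1, 2) ≠ 0, so r is not a codeword (an error is present).
Step 3: locate the error. For a single error e at position i, S_ℓ = v_i·e·α_i^ℓ, so α_err = S_1/S_0.
  S_0^{−1} = 6^{−1} = 2 (mod 11), so α_err = 1·2 = 2 ≡ 2 = α_1. Error position i = 1.
  Consistency check: S_2/S_1 = 2·1 = 2 ≡ 2 = α_err ✓ (single-error assumption holds).
Step 4: error magnitude e = S_0/v_1 = S_0·∏_{j≠1}(α_1 − α_j) = 6·1 = 6 ≡ 6 (mod 11).
Step 5: correct position 1: c_1 = r_1 − e = 8 − 6 ≡ 2 (mod 11). Hence c = [2, 4, 5, 0, 9].
  Check: interpolating c through the α_i gives m(x) = 8 + 8·x (degree < 2) with m(α_i) = c_i for every i, so c is indeed a codeword.


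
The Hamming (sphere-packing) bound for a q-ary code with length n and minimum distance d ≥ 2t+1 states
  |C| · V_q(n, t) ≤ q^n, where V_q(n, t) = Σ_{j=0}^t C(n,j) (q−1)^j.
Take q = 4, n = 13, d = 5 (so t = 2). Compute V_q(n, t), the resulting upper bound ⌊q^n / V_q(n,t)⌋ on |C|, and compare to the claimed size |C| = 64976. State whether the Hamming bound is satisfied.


V_q(n, t) = 742, q^n = 67108864, Hamming bound = 90443, |C| = 64976 ≤ bound (satisfied).

Step 1: Compute V_q(n, t) = Σ_{j=0}^2 C(n, j) (q−1)^j.
  j = 0: C(13,0)·(3)^0 = 1·1 = 1.
  j = 1: C(13,1)·(3)^1 = 13·3 = 39.
  j = 2: C(13,2)·(3)^2 = 78·9 = 702.
  V_q(n, t) = 1 + 39 + 702 = 742.
Step 2: q^n = 4^13 = 67108864.
Step 3: Hamming bound ⌊q^n / V_q(n,t)⌋ = ⌊67108864/742⌋ = 90443.
Step 4: Compare |C| = 64976 to 90443: satisfied.
The claimed |C| lies below the Hamming bound.


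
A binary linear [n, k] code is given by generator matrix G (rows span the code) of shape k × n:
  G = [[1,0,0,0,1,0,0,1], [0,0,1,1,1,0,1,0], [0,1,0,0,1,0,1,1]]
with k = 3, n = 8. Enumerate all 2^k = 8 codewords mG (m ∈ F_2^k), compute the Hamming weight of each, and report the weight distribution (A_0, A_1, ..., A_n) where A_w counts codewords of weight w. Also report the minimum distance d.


Weight distribution: A_0 = 1, A_3 = 2, A_4 = 3, A_5 = 2. Minimum distance d = 3.

Enumerate all 2^3 = 8 messages m ∈ F_2^3.
For each, compute codeword c = mG in F_2^8, then tally its weight.
  m = 000 → c = 00000000, weight = 0.
  m = 100 → c = 10001001, weight = 3.
  m = 010 → c = 00111010, weight = 4.
  m = 110 → c = 10110011, weight = 5.
  m = 001 → c = 01001011, weight = 4.
  m = 101 → c = 11000010, weight = 3.
  m = 011 → c = 01110001, weight = 4.
  m = 111 → c = 11111000, weight = 5.
Tally weights:
  weight 0: 1 codewords.
  weight 3: 2 codewords.
  weight 4: 3 codewords.
  weight 5: 2 codewords.
Minimum distance d = smallest w > 0 with A_w > 0 = 3.
Sanity: Σ A_w = 8 = 2^3 = 8 ✓.


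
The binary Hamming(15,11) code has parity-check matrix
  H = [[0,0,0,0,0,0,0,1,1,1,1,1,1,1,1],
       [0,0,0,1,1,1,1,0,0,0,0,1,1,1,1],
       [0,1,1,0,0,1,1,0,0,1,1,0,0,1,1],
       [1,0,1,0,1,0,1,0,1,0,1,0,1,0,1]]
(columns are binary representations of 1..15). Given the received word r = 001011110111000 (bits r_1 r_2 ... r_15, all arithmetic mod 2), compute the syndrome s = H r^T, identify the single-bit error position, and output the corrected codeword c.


s = (0, 0, 1, 0)^T, error position = 2, corrected codeword c = 011011110111000

Compute s = H r^T mod 2 one row at a time:
  s_1 = 1 + 0 + 1 + 1 + 1 + 0 + 0 + 0 = 4 ≡ 0 (mod 2).
  s_2 = 0 + 1 + 1 + 1 + 1 + 0 + 0 + 0 = 4 ≡ 0 (mod 2).
  s_3 = 0 + 1 + 1 + 1 + 1 + 1 + 0 + 0 = 5 ≡ 1 (mod 2).
  s_4 = 0 + 1 + 1 + 1 + 0 + 1 + 0 + 0 = 4 ≡ 0 (mod 2).
s = (0, 0, 1, 0)^T — this equals column 2 of H (binary 0010), so error is at position 2.
Correct: flip bit 2 of r = 001011110111000 to get c = 011011110111000.


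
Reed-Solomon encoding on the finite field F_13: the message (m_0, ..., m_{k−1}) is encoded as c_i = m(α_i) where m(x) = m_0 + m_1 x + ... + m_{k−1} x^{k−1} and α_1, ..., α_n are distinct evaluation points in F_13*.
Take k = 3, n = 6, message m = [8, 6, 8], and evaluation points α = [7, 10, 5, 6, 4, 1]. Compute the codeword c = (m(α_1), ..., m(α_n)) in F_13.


c = [0, 10, 4, 7, 4, 9]

Message polynomial: m(x) = 8 + 6·x + 8·x^2 (mod 13).
For each evaluation point α_i, compute m(α_i) mod 13:
  α_1 = 7: Horner steps 8 → 10 → 0, so m(7) = 0.
  α_2 = 10: Horner steps 8 → 8 → 10, so m(10) = 10.
  α_3 = 5: Horner steps 8 → 7 → 4, so m(5) = 4.
  α_4 = 6: Horner steps 8 → 2 → 7, so m(6) = 7.
  α_5 = 4: Horner steps 8 → 12 → 4, so m(4) = 4.
  α_6 = 1: Horner steps 8 → 1 → 9, so m(1) = 9.
Codeword c = [0, 10, 4, 7, 4, 9] ∈ F_13^6.


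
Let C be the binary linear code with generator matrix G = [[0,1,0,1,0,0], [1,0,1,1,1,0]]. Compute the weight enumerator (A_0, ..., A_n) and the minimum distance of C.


Weight distribution: A_0 = 1, A_2 = 1, A_4 = 2. Minimum distance d = 2.

Enumerate all 2^2 = 4 messages m ∈ F_2^2.
For each, compute codeword c = mG in F_2^6, then tally its weight.
  m = 00 → c = 000000, weight = 0.
  m = 10 → c = 010100, weight = 2.
  m = 01 → c = 101110, weight = 4.
  m = 11 → c = 111010, weight = 4.
Tally weights:
  weight 0: 1 codewords.
  weight 2: 1 codewords.
  weight 4: 2 codewords.
Minimum distance d = smallest w > 0 with A_w > 0 = 2.
Sanity: Σ A_w = 4 = 2^2 = 4 ✓.


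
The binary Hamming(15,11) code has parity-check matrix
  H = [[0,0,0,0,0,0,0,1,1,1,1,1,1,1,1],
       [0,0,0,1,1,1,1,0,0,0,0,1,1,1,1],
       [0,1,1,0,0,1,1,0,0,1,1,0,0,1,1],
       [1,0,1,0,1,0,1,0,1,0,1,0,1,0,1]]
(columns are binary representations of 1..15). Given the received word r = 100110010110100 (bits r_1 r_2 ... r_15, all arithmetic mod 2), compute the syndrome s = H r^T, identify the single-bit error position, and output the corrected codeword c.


s = (0, 1, 0, 0)^T, error position = 4, corrected codeword c = 100010010110100

Compute s = H r^T mod 2 one row at a time:
  s_1 = 1 + 0 + 1 + 1 + 0 + 1 + 0 + 0 = 4 ≡ 0 (mod 2).
  s_2 = 1 + 1 + 0 + 0 + 0 + 1 + 0 + 0 = 3 ≡ 1 (mod 2).
  s_3 = 0 + 0 + 0 + 0 + 1 + 1 + 0 + 0 = 2 ≡ 0 (mod 2).
  s_4 = 1 + 0 + 1 + 0 + 0 + 1 + 1 + 0 = 4 ≡ 0 (mod 2).
s = (0, 1, 0, 0)^T — this equals column 4 of H (binary 0100), so error is at position 4.
Correct: flip bit 4 of r = 100110010110100 to get c = 100010010110100.


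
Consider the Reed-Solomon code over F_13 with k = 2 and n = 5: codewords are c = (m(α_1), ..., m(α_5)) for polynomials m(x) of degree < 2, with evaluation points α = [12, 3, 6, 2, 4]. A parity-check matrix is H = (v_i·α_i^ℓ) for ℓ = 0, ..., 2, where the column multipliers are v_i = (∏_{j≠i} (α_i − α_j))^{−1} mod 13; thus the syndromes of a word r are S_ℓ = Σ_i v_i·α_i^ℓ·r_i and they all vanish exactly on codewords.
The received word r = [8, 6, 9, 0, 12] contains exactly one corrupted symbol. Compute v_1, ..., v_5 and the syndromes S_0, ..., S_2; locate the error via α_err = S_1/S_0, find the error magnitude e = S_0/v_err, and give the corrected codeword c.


S = (2, 12, 7), error at position 3, error magnitude e = 11, c = [8, 6, 11, 0, 12].

Step 1: column multipliers v_i = (∏_{j≠i}(α_i − α_j))^{−1} mod 13.
  i = 1 (α = 12): (12−3)(12−6)(12−2)(12−4) = 9·6·10·8 = 4320 ≡ 4, so v_1 = 4^{−1} = 10 (mod 13).
  i = 2 (α = 3): (3−12)(3−6)(3−2)(3−4) = (−9)·(−3)·1·(−1) = −27 ≡ 12, so v_2 = 12^{−1} = 12 (mod 13).
  i = 3 (α = 6): (6−12)(6−3)(6−2)(6−4) = (−6)·3·4·2 = −144 ≡ 12, so v_3 = 12^{−1} = 12 (mod 13).
  i = 4 (α = 2): (2−12)(2−3)(2−6)(2−4) = (−10)·(−1)·(−4)·(−2) = 80 ≡ 2, so v_4 = 2^{−1} = 7 (mod 13).
  i = 5 (α = 4): (4−12)(4−3)(4−6)(4−2) = (−8)·1·(−2)·2 = 32 ≡ 6, so v_5 = 6^{−1} = 11 (mod 13).
  v = [10, 12, 12, 7, 11].
Step 2: syndromes of r = [8, 6, 9, 0, 12] (all sums mod 13).
  S_0 = Σ v_i r_i = 10·8 + 12·6 + 12·9 + 7·0 + 11·12 = 392 ≡ 2.
  S_1 = Σ v_i α_i r_i = 10·12·8 + 12·3·6 + 12·6·9 + 7·2·0 + 11·4·12 = 2352 ≡ 12.
  α_i^2 mod 13 = [1, 9, 10, 4, 3].
  S_2 = Σ v_i α_i^2 r_i = 10·1·8 + 12·9·6 + 12·10·9 + 7·4·0 + 11·3·12 = 2204 ≡ 7.
  S = (2, 12, 7) ≠ 0, so r is not a codeword (an error is present).
Step 3: locate the error. For a single error e at position i, S_ℓ = v_i·e·α_i^ℓ, so α_err = S_1/S_0.
  S_0^{−1} = 2^{−1} = 7 (mod 13), so α_err = 12·7 = 84 ≡ 6 = α_3. Error position i = 3.
  Consistency check: S_2/S_1 = 7·12 = 84 ≡ 6 = α_err ✓ (single-error assumption holds).
Step 4: error magnitude e = S_0/v_3 = S_0·∏_{j≠3}(α_3 − α_j) = 2·12 = 24 ≡ 11 (mod 13).
Step 5: correct position 3: c_3 = r_3 − e = 9 − 11 ≡ 11 (mod 13). Hence c = [8, 6, 11, 0, 12].
  Check: interpolating c through the α_i gives m(x) = 1 + 6·x (degree < 2) with m(α_i) = c_i for every i, so c is indeed a codeword.


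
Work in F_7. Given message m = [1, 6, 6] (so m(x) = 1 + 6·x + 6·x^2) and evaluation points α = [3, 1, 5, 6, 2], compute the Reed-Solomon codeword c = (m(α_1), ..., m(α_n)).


c = [3, 6, 6, 1, 2]

Message polynomial: m(x) = 1 + 6·x + 6·x^2 (mod 7).
For each evaluation point α_i, compute m(α_i) mod 7:
  α_1 = 3: Horner steps 6 → 3 → 3, so m(3) = 3.
  α_2 = 1: Horner steps 6 → 5 → 6, so m(1) = 6.
  α_3 = 5: Horner steps 6 → 1 → 6, so m(5) = 6.
  α_4 = 6: Horner steps 6 → 0 → 1, so m(6) = 1.
  α_5 = 2: Horner steps 6 → 4 → 2, so m(2) = 2.
Codeword c = [3, 6, 6, 1, 2] ∈ F_7^5.


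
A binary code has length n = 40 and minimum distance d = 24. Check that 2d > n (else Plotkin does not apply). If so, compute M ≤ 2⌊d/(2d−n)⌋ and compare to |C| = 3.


Plotkin bound M ≤ 6; given |C| = 3 ≤ bound (satisfied).

Check applicability: 2d = 48, n = 40.
2d − n = 8 > 0, so Plotkin applies.
Compute d/(2d−n) = 24/8 ≈ 3.0000.
⌊d/(2d−n)⌋ = 3.
Plotkin bound: M ≤ 2·3 = 6.
Given |C| = 3, check: satisfied.
This |C| is below the Plotkin bound.


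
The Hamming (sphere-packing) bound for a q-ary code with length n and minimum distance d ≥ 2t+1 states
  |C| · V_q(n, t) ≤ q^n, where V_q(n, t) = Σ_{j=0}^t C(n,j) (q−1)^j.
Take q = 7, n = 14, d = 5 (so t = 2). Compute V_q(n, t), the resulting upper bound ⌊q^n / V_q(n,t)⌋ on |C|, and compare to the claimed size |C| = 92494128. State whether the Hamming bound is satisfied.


V_q(n, t) = 3361, q^n = 678223072849, Hamming bound = 201792047, |C| = 92494128 ≤ bound (satisfied).

Step 1: Compute V_q(n, t) = Σ_{j=0}^2 C(n, j) (q−1)^j.
  j = 0: C(14,0)·(6)^0 = 1·1 = 1.
  j = 1: C(14,1)·(6)^1 = 14·6 = 84.
  j = 2: C(14,2)·(6)^2 = 91·36 = 3276.
  V_q(n, t) = 1 + 84 + 3276 = 3361.
Step 2: q^n = 7^14 = 678223072849.
Step 3: Hamming bound ⌊q^n / V_q(n,t)⌋ = ⌊678223072849/3361⌋ = 201792047.
Step 4: Compare |C| = 92494128 to 201792047: satisfied.
The claimed |C| lies below the Hamming bound.


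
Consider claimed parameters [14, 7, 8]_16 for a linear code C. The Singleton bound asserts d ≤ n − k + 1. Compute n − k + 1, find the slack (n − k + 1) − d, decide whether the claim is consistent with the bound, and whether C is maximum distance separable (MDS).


Singleton RHS = n − k + 1 = 8, slack = 0, bound satisfied, MDS.

Singleton bound: d ≤ n − k + 1.
Here n = 14, k = 7, so n − k + 1 = 8.
Given d = 8, check d ≤ 8: YES.
Slack = (n − k + 1) − d = 0.
The code is MDS (slack = 0).
Description: the claimed parameters are [14, 7, 8]_16; such a code would be MDS (meets Singleton bound).
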